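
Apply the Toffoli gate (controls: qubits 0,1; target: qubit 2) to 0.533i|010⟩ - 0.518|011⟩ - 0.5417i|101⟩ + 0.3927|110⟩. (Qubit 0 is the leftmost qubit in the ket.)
0.533i|010⟩ - 0.518|011⟩ - 0.5417i|101⟩ + 0.3927|111⟩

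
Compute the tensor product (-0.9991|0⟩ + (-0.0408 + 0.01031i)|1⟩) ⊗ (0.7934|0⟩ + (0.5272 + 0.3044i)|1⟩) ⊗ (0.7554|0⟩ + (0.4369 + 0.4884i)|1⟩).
-0.5988|000⟩ + (-0.3463 - 0.3871i)|001⟩ + (-0.3979 - 0.2297i)|010⟩ + (-0.08159 - 0.3901i)|011⟩ + (-0.02445 + 0.006179i)|100⟩ + (-0.01814 - 0.01224i)|101⟩ + (-0.01862 - 0.005276i)|110⟩ + (-0.007358 - 0.01509i)|111⟩

amp(|b₁b₂…⟩) = product of the factor amplitudes for bits b₁, b₂, …; only kets whose every factor amplitude is nonzero survive.
|000⟩: (-0.9991)(0.7934)(0.7554) = -0.5988
|001⟩: (-0.9991)(0.7934)(0.4369 + 0.4884i) = (-0.3463 - 0.3871i)
|010⟩: (-0.9991)(0.5272 + 0.3044i)(0.7554) = (-0.3979 - 0.2297i)
|011⟩: (-0.9991)(0.5272 + 0.3044i)(0.4369 + 0.4884i) = (-0.08159 - 0.3901i)
|100⟩: (-0.0408 + 0.01031i)(0.7934)(0.7554) = (-0.02445 + 0.006179i)
|101⟩: (-0.0408 + 0.01031i)(0.7934)(0.4369 + 0.4884i) = (-0.01814 - 0.01224i)
|110⟩: (-0.0408 + 0.01031i)(0.5272 + 0.3044i)(0.7554) = (-0.01862 - 0.005276i)
|111⟩: (-0.0408 + 0.01031i)(0.5272 + 0.3044i)(0.4369 + 0.4884i) = (-0.007358 - 0.01509i)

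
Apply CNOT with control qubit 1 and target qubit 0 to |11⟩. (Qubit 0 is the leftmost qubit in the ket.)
|01⟩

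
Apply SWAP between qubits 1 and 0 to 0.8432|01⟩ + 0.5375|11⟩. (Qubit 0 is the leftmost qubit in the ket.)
0.8432|10⟩ + 0.5375|11⟩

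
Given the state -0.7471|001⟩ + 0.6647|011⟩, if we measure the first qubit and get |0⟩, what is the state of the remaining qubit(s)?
-0.7471|01⟩ + 0.6647|11⟩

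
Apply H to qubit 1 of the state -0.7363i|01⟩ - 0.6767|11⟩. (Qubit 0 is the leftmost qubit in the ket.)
-0.5206i|00⟩ + 0.5206i|01⟩ - 0.4785|10⟩ + 0.4785|11⟩

H on qubit 1 mixes each pair of kets that differ only in qubit 1: amplitudes (a, b) of (|…0…⟩, |…1…⟩) become ((a + b)/√2, (a − b)/√2). Kets absent from the input have amplitude 0.
(|00⟩, |01⟩): (a, b) = (0, -0.7363i) → (-0.5206i, 0.5206i)
(|10⟩, |11⟩): (a, b) = (0, -0.6767) → (-0.4785, 0.4785)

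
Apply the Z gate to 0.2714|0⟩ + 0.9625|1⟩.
0.2714|0⟩ - 0.9625|1⟩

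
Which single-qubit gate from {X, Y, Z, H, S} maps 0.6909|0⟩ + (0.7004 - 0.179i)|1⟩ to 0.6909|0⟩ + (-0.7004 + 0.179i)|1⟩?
Z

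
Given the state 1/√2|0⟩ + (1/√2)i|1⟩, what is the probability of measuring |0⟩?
1/2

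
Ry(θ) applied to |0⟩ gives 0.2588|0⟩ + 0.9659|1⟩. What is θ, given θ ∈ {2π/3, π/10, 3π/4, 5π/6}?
5π/6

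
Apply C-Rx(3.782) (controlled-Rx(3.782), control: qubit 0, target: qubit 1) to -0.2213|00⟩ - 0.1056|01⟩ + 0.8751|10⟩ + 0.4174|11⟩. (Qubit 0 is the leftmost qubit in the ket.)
-0.2213|00⟩ - 0.1056|01⟩ + (-0.2754 - 0.3962i)|10⟩ + (-0.1314 - 0.8306i)|11⟩

C-Rx(3.782) leaves the control-|0⟩ kets |00⟩, |01⟩ unchanged and applies Rx(3.782) to qubit 1 on the control-|1⟩ pair (|10⟩, |11⟩).
Rx(3.782) = [[cos(θ/2), −i·sin(θ/2)], [−i·sin(θ/2), cos(θ/2)]]; θ = 3.782, cos(θ/2) ≈ -0.31476, sin(θ/2) ≈ 0.949171.
With a = amp(|10⟩) = 0.8751 and b = amp(|11⟩) = 0.4174:
new amp(|10⟩) = (-0.31476)·a + (-0.949171i)·b = (-0.2754 - 0.3962i)
new amp(|11⟩) = (-0.949171i)·a + (-0.31476)·b = (-0.1314 - 0.8306i)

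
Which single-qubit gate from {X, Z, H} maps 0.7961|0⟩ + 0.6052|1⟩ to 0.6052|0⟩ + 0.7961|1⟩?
X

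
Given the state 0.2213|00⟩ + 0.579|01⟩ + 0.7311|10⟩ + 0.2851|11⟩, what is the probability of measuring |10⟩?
0.5345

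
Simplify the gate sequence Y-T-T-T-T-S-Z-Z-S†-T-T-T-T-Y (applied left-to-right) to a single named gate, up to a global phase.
I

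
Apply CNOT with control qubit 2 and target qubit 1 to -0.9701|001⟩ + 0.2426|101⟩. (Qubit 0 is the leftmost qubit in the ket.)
-0.9701|011⟩ + 0.2426|111⟩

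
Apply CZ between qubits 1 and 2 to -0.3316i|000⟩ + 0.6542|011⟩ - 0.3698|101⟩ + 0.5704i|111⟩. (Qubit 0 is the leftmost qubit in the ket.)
-0.3316i|000⟩ - 0.6542|011⟩ - 0.3698|101⟩ - 0.5704i|111⟩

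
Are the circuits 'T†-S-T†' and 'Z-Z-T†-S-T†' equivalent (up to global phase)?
Yes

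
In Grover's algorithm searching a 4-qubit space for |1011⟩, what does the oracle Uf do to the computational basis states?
Uf|x⟩ = -|x⟩ if x = 1011, else |x⟩ (phase flip on target)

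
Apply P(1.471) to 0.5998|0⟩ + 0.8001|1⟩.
0.5998|0⟩ + (0.07971 + 0.7961i)|1⟩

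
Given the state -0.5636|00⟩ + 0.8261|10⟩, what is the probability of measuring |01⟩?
0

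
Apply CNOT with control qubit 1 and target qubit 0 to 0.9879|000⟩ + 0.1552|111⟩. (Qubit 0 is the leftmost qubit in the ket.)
0.9879|000⟩ + 0.1552|011⟩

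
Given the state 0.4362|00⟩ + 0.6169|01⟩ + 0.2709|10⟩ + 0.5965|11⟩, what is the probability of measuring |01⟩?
0.3806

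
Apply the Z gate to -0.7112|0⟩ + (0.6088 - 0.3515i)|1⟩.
-0.7112|0⟩ + (-0.6088 + 0.3515i)|1⟩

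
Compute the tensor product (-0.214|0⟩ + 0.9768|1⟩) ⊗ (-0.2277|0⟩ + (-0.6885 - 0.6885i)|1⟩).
0.04873|00⟩ + (0.1473 + 0.1473i)|01⟩ - 0.2224|10⟩ + (-0.6725 - 0.6725i)|11⟩

amp(|b₁b₂…⟩) = product of the factor amplitudes for bits b₁, b₂, …; only kets whose every factor amplitude is nonzero survive.
|00⟩: (-0.214)(-0.2277) = 0.04873
|01⟩: (-0.214)(-0.6885 - 0.6885i) = (0.1473 + 0.1473i)
|10⟩: (0.9768)(-0.2277) = -0.2224
|11⟩: (0.9768)(-0.6885 - 0.6885i) = (-0.6725 - 0.6725i)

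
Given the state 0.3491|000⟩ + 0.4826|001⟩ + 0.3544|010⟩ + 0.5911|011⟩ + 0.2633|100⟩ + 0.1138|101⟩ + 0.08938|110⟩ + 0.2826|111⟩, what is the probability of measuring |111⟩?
0.07986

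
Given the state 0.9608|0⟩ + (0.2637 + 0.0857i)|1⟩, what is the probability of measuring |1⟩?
0.07688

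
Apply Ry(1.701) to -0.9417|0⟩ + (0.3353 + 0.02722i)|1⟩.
(-0.8732 - 0.02046i)|0⟩ + (-0.4866 + 0.01795i)|1⟩

Ry(1.701) = [[cos(θ/2), −sin(θ/2)], [sin(θ/2), cos(θ/2)]]; θ = 1.701, cos(θ/2) ≈ 0.659607, sin(θ/2) ≈ 0.75161.
With a = amp(|0⟩) = -0.9417 and b = amp(|1⟩) = (0.3353 + 0.02722i):
new amp(|0⟩) = (0.659607)·a + (-0.75161)·b = (-0.8732 - 0.02046i)
new amp(|1⟩) = (0.75161)·a + (0.659607)·b = (-0.4866 + 0.01795i)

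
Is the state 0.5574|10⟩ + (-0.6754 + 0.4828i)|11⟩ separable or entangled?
Separable

Writing the state as a|00⟩ + b|01⟩ + c|10⟩ + d|11⟩, it is a product state iff ad − bc = 0.
Here (a, b, c, d) = (0, 0, 0.5574, (-0.6754 + 0.4828i)): ad − bc = (0)(-0.6754 + 0.4828i) − (0)(0.5574) = 0, so the state is separable.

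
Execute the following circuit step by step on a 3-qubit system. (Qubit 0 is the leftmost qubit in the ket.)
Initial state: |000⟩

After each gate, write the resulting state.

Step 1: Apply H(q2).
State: 1/√2|000⟩ + 1/√2|001⟩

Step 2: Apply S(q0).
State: 1/√2|000⟩ + 1/√2|001⟩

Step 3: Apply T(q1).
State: 1/√2|000⟩ + 1/√2|001⟩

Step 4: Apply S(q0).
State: 1/√2|000⟩ + 1/√2|001⟩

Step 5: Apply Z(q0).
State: 1/√2|000⟩ + 1/√2|001⟩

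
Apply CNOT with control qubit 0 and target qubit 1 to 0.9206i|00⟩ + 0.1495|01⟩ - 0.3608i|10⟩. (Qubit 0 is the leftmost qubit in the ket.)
0.9206i|00⟩ + 0.1495|01⟩ - 0.3608i|11⟩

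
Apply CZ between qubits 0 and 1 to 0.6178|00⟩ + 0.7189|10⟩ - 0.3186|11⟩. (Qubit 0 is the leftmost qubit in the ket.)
0.6178|00⟩ + 0.7189|10⟩ + 0.3186|11⟩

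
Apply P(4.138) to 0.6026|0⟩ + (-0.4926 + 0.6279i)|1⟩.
0.6026|0⟩ + (0.7948 + 0.0724i)|1⟩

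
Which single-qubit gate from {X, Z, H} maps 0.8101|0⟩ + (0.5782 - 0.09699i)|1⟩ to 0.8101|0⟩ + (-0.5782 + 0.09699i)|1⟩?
Z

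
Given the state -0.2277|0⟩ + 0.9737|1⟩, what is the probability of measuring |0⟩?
0.05185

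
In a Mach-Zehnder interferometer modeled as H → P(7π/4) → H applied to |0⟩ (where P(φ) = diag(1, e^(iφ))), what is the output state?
(0.8536 - (1/√8)i)|0⟩ + (0.1464 + (1/√8)i)|1⟩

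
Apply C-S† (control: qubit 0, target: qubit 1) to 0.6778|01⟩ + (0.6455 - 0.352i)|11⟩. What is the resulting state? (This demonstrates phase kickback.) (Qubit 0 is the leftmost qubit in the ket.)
0.6778|01⟩ + (-0.352 - 0.6455i)|11⟩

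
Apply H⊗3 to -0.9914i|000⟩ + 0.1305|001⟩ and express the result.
(0.04614 - 0.3505i)|000⟩ + (-0.04614 - 0.3505i)|001⟩ + (0.04614 - 0.3505i)|010⟩ + (-0.04614 - 0.3505i)|011⟩ + (0.04614 - 0.3505i)|100⟩ + (-0.04614 - 0.3505i)|101⟩ + (0.04614 - 0.3505i)|110⟩ + (-0.04614 - 0.3505i)|111⟩

H⊗3 gives amp(|y⟩) = (1/2√2) Σ_x (−1)^(x·y) amp(|x⟩), where x·y is the number of positions in which both x and y have a 1.
|000⟩: (-0.9914i + 0.1305)/(2√2) = (0.04614 - 0.3505i)
|001⟩: (-0.9914i - 0.1305)/(2√2) = (-0.04614 - 0.3505i)
|010⟩: (-0.9914i + 0.1305)/(2√2) = (0.04614 - 0.3505i)
|011⟩: (-0.9914i - 0.1305)/(2√2) = (-0.04614 - 0.3505i)
|100⟩: (-0.9914i + 0.1305)/(2√2) = (0.04614 - 0.3505i)
|101⟩: (-0.9914i - 0.1305)/(2√2) = (-0.04614 - 0.3505i)
|110⟩: (-0.9914i + 0.1305)/(2√2) = (0.04614 - 0.3505i)
|111⟩: (-0.9914i - 0.1305)/(2√2) = (-0.04614 - 0.3505i)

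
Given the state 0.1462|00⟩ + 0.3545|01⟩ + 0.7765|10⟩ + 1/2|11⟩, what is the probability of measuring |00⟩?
0.02137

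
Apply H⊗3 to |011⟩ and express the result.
1/√8|000⟩ - 1/√8|001⟩ - 1/√8|010⟩ + 1/√8|011⟩ + 1/√8|100⟩ - 1/√8|101⟩ - 1/√8|110⟩ + 1/√8|111⟩

H⊗3 gives amp(|y⟩) = (1/2√2) Σ_x (−1)^(x·y) amp(|x⟩), where x·y is the number of positions in which both x and y have a 1.
|000⟩: (1)/(2√2) = 1/√8
|001⟩: (-1)/(2√2) = -1/√8
|010⟩: (-1)/(2√2) = -1/√8
|011⟩: (1)/(2√2) = 1/√8
|100⟩: (1)/(2√2) = 1/√8
|101⟩: (-1)/(2√2) = -1/√8
|110⟩: (-1)/(2√2) = -1/√8
|111⟩: (1)/(2√2) = 1/√8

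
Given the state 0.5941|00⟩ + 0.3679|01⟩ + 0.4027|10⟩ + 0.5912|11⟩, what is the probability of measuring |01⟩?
0.1354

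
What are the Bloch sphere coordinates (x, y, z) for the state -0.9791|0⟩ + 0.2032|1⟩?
(-0.3979, 0, 0.9173)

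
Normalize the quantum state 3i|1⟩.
i|1⟩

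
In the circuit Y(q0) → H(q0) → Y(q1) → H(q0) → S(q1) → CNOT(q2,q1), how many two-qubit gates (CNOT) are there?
1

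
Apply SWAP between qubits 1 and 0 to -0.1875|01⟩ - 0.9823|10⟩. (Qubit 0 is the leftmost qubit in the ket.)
-0.9823|01⟩ - 0.1875|10⟩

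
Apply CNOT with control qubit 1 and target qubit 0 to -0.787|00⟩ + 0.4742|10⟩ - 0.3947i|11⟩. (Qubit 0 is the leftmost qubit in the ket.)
-0.787|00⟩ - 0.3947i|01⟩ + 0.4742|10⟩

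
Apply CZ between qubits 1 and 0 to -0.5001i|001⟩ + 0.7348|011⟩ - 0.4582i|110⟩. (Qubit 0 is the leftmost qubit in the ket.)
-0.5001i|001⟩ + 0.7348|011⟩ + 0.4582i|110⟩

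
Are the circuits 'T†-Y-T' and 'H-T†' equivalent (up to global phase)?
No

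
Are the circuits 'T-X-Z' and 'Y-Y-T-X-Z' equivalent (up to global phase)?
Yes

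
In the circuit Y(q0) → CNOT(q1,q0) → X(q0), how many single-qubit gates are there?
2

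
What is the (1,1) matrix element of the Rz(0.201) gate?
(0.995 + 0.1003i)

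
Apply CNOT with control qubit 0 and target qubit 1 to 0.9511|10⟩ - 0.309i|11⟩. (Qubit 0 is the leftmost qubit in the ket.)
-0.309i|10⟩ + 0.9511|11⟩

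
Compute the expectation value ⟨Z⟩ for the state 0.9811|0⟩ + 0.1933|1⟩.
0.9252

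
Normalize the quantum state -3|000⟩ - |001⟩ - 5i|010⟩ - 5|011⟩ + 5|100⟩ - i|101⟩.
-0.3235|000⟩ - 0.1078|001⟩ - 0.5392i|010⟩ - 0.5392|011⟩ + 0.5392|100⟩ - 0.1078i|101⟩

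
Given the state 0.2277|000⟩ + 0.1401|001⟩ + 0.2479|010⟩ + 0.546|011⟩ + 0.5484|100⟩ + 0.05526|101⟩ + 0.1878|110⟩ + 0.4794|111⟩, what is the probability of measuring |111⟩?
0.2298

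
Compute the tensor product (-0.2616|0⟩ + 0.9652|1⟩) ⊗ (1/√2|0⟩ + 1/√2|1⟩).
-0.185|00⟩ - 0.185|01⟩ + 0.6825|10⟩ + 0.6825|11⟩

amp(|b₁b₂…⟩) = product of the factor amplitudes for bits b₁, b₂, …; only kets whose every factor amplitude is nonzero survive.
|00⟩: (-0.2616)(1/√2) = -0.185
|01⟩: (-0.2616)(1/√2) = -0.185
|10⟩: (0.9652)(1/√2) = 0.6825
|11⟩: (0.9652)(1/√2) = 0.6825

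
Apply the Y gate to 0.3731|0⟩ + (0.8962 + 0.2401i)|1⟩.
(0.2401 - 0.8962i)|0⟩ + 0.3731i|1⟩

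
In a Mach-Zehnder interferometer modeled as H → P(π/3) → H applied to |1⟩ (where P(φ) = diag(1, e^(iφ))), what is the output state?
(0.25 - 0.433i)|0⟩ + (0.75 + 0.433i)|1⟩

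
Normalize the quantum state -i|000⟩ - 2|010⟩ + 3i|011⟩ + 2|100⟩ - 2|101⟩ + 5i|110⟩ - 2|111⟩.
-0.14i|000⟩ - 0.2801|010⟩ + 0.4201i|011⟩ + 0.2801|100⟩ - 0.2801|101⟩ + 0.7001i|110⟩ - 0.2801|111⟩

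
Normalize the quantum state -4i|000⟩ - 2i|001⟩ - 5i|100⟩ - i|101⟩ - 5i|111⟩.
-0.4747i|000⟩ - 0.2374i|001⟩ - 0.5934i|100⟩ - 0.1187i|101⟩ - 0.5934i|111⟩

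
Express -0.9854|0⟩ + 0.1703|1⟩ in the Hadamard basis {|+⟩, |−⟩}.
-0.5764|+⟩ - 0.8172|−⟩

With |ψ⟩ = α|0⟩ + β|1⟩, the Hadamard-basis coefficients are ⟨+|ψ⟩ = (α + β)/√2 and ⟨−|ψ⟩ = (α − β)/√2.
Here α = -0.9854, β = 0.1703: (α + β)/√2 = -0.5764, (α − β)/√2 = -0.8172.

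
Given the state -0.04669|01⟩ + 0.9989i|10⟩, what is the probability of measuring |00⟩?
0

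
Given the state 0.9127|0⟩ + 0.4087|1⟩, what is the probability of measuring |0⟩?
0.833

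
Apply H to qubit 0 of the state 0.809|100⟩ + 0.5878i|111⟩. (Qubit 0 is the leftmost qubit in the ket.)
0.572|000⟩ + 0.4156i|011⟩ - 0.572|100⟩ - 0.4156i|111⟩

H on qubit 0 mixes each pair of kets that differ only in qubit 0: amplitudes (a, b) of (|…0…⟩, |…1…⟩) become ((a + b)/√2, (a − b)/√2). Kets absent from the input have amplitude 0.
(|000⟩, |100⟩): (a, b) = (0, 0.809) → (0.572, -0.572)
(|011⟩, |111⟩): (a, b) = (0, 0.5878i) → (0.4156i, -0.4156i)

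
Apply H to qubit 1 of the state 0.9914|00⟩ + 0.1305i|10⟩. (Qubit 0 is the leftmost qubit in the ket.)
0.701|00⟩ + 0.701|01⟩ + 0.09228i|10⟩ + 0.09228i|11⟩

H on qubit 1 mixes each pair of kets that differ only in qubit 1: amplitudes (a, b) of (|…0…⟩, |…1…⟩) become ((a + b)/√2, (a − b)/√2). Kets absent from the input have amplitude 0.
(|00⟩, |01⟩): (a, b) = (0.9914, 0) → (0.701, 0.701)
(|10⟩, |11⟩): (a, b) = (0.1305i, 0) → (0.09228i, 0.09228i)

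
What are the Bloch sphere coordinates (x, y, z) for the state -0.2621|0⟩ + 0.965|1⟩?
(-0.5059, 0, -0.8625)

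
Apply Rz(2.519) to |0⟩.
(0.3063 - 0.9519i)|0⟩

Rz(2.519) = [[e^(−iθ/2), 0], [0, e^(iθ/2)]] with e^(±iθ/2) = cos(θ/2) ± i·sin(θ/2); θ = 2.519, cos(θ/2) ≈ 0.306293, sin(θ/2) ≈ 0.951937.
With a = amp(|0⟩) = 1 and b = amp(|1⟩) = 0:
new amp(|0⟩) = (0.306293 - 0.951937i)·a = (0.3063 - 0.9519i)
new amp(|1⟩) = (0.306293 + 0.951937i)·b = 0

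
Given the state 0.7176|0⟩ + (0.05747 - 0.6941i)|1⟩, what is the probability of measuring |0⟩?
0.5149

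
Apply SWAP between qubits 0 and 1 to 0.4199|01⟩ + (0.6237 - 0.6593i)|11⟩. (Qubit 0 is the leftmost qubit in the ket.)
0.4199|10⟩ + (0.6237 - 0.6593i)|11⟩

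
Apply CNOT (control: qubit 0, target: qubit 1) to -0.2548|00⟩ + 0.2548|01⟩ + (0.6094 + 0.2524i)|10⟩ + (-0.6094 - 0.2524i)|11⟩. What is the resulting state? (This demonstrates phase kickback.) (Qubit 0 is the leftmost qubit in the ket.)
-0.2548|00⟩ + 0.2548|01⟩ + (-0.6094 - 0.2524i)|10⟩ + (0.6094 + 0.2524i)|11⟩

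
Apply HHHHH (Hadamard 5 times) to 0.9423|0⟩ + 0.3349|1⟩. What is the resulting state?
0.9031|0⟩ + 0.4295|1⟩

H² = I, so H^5 = H: a single Hadamard. With (a, b) = (0.9423, 0.3349), H gives ((a + b)/√2, (a − b)/√2) = (0.9031, 0.4295).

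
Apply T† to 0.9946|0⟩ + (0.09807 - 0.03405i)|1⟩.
0.9946|0⟩ + (0.04527 - 0.09342i)|1⟩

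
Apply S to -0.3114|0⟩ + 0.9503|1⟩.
-0.3114|0⟩ + 0.9503i|1⟩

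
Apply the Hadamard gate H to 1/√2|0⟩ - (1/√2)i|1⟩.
(1/2 - (1/2)i)|0⟩ + (1/2 + (1/2)i)|1⟩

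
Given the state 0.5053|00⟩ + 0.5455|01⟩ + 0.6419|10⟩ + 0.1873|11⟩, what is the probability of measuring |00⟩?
0.2553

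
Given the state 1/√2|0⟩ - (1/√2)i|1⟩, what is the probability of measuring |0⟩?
1/2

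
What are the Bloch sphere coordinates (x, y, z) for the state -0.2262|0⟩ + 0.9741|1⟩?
(-0.4407, 0, -0.8977)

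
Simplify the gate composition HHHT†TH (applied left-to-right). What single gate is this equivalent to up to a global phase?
I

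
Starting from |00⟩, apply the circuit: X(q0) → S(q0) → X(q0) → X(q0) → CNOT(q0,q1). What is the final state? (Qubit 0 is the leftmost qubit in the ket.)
i|11⟩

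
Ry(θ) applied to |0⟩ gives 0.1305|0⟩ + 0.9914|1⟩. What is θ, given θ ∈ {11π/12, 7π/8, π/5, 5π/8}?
11π/12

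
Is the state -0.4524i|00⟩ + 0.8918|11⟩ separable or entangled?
Entangled

Writing the state as a|00⟩ + b|01⟩ + c|10⟩ + d|11⟩, it is a product state iff ad − bc = 0.
Here (a, b, c, d) = (-0.4524i, 0, 0, 0.8918): ad − bc = (-0.4524i)(0.8918) − (0)(0) = -0.4035i ≠ 0, so the state is entangled.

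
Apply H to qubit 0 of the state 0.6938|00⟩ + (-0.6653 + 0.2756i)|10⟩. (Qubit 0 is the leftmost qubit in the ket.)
(0.02015 + 0.1949i)|00⟩ + (0.961 - 0.1949i)|10⟩

H on qubit 0 mixes each pair of kets that differ only in qubit 0: amplitudes (a, b) of (|…0…⟩, |…1…⟩) become ((a + b)/√2, (a − b)/√2). Kets absent from the input have amplitude 0.
(|00⟩, |10⟩): (a, b) = (0.6938, (-0.6653 + 0.2756i)) → ((0.02015 + 0.1949i), (0.961 - 0.1949i))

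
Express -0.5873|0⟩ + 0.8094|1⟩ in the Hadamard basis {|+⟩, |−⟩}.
0.157|+⟩ - 0.9876|−⟩

With |ψ⟩ = α|0⟩ + β|1⟩, the Hadamard-basis coefficients are ⟨+|ψ⟩ = (α + β)/√2 and ⟨−|ψ⟩ = (α − β)/√2.
Here α = -0.5873, β = 0.8094: (α + β)/√2 = 0.157, (α − β)/√2 = -0.9876.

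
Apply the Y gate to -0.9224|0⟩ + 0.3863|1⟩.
-0.3863i|0⟩ - 0.9224i|1⟩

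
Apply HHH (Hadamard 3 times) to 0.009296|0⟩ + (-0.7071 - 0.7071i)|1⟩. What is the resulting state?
(-0.4934 - 0.5i)|0⟩ + (0.5066 + 0.5i)|1⟩

H² = I, so H^3 = H: a single Hadamard. With (a, b) = (0.009296, (-0.7071 - 0.7071i)), H gives ((a + b)/√2, (a − b)/√2) = ((-0.4934 - 0.5i), (0.5066 + 0.5i)).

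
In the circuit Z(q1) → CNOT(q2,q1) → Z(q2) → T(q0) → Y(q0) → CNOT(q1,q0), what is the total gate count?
6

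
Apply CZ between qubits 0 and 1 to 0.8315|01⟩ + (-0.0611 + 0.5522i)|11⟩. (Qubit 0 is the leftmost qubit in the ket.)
0.8315|01⟩ + (0.0611 - 0.5522i)|11⟩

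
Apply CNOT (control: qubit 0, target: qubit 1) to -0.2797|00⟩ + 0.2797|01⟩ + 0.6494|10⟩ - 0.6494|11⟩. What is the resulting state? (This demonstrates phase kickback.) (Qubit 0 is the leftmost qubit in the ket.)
-0.2797|00⟩ + 0.2797|01⟩ - 0.6494|10⟩ + 0.6494|11⟩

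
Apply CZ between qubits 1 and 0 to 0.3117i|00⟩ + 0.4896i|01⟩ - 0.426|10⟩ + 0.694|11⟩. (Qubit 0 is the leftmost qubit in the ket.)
0.3117i|00⟩ + 0.4896i|01⟩ - 0.426|10⟩ - 0.694|11⟩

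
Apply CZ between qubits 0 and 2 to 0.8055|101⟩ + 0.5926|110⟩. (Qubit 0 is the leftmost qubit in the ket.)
-0.8055|101⟩ + 0.5926|110⟩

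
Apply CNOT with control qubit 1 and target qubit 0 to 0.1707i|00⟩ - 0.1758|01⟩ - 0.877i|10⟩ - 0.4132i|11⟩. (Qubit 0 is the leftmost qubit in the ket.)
0.1707i|00⟩ - 0.4132i|01⟩ - 0.877i|10⟩ - 0.1758|11⟩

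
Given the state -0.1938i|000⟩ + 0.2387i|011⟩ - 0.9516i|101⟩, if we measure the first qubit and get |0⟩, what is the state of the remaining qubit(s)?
-0.6303i|00⟩ + 0.7763i|11⟩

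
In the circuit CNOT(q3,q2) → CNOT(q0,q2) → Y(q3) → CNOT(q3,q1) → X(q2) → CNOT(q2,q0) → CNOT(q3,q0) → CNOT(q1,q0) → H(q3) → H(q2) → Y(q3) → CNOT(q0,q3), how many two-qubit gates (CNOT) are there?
7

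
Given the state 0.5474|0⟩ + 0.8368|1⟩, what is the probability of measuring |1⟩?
0.7002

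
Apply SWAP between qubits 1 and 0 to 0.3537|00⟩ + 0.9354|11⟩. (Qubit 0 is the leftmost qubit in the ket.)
0.3537|00⟩ + 0.9354|11⟩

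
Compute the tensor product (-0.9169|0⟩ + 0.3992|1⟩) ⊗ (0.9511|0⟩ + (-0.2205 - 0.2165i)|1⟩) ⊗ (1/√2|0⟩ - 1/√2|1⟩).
-0.6166|000⟩ + 0.6166|001⟩ + (0.143 + 0.1404i)|010⟩ + (-0.143 - 0.1404i)|011⟩ + 0.2685|100⟩ - 0.2685|101⟩ + (-0.06224 - 0.06111i)|110⟩ + (0.06224 + 0.06111i)|111⟩

amp(|b₁b₂…⟩) = product of the factor amplitudes for bits b₁, b₂, …; only kets whose every factor amplitude is nonzero survive.
|000⟩: (-0.9169)(0.9511)(1/√2) = -0.6166
|001⟩: (-0.9169)(0.9511)(-1/√2) = 0.6166
|010⟩: (-0.9169)(-0.2205 - 0.2165i)(1/√2) = (0.143 + 0.1404i)
|011⟩: (-0.9169)(-0.2205 - 0.2165i)(-1/√2) = (-0.143 - 0.1404i)
|100⟩: (0.3992)(0.9511)(1/√2) = 0.2685
|101⟩: (0.3992)(0.9511)(-1/√2) = -0.2685
|110⟩: (0.3992)(-0.2205 - 0.2165i)(1/√2) = (-0.06224 - 0.06111i)
|111⟩: (0.3992)(-0.2205 - 0.2165i)(-1/√2) = (0.06224 + 0.06111i)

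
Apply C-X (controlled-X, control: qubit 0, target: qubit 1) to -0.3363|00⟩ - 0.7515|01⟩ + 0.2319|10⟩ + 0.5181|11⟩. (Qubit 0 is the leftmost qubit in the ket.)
-0.3363|00⟩ - 0.7515|01⟩ + 0.5181|10⟩ + 0.2319|11⟩

C-X leaves the control-|0⟩ kets |00⟩, |01⟩ unchanged and applies X to qubit 1 on the control-|1⟩ pair (|10⟩, |11⟩).
X = [[0, 1], [1, 0]].
With a = amp(|10⟩) = 0.2319 and b = amp(|11⟩) = 0.5181:
new amp(|10⟩) = (1)·b = 0.5181
new amp(|11⟩) = (1)·a = 0.2319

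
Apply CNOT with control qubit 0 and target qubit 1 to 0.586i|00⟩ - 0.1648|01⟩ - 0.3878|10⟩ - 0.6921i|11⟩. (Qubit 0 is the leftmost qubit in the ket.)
0.586i|00⟩ - 0.1648|01⟩ - 0.6921i|10⟩ - 0.3878|11⟩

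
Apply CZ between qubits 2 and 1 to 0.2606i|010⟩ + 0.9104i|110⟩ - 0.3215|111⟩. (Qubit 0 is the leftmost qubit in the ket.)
0.2606i|010⟩ + 0.9104i|110⟩ + 0.3215|111⟩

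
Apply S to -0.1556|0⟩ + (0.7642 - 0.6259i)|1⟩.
-0.1556|0⟩ + (0.6259 + 0.7642i)|1⟩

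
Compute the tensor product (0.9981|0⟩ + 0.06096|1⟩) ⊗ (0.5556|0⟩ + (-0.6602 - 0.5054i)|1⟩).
0.5545|00⟩ + (-0.6589 - 0.5044i)|01⟩ + 0.03387|10⟩ + (-0.04025 - 0.03081i)|11⟩

amp(|b₁b₂…⟩) = product of the factor amplitudes for bits b₁, b₂, …; only kets whose every factor amplitude is nonzero survive.
|00⟩: (0.9981)(0.5556) = 0.5545
|01⟩: (0.9981)(-0.6602 - 0.5054i) = (-0.6589 - 0.5044i)
|10⟩: (0.06096)(0.5556) = 0.03387
|11⟩: (0.06096)(-0.6602 - 0.5054i) = (-0.04025 - 0.03081i)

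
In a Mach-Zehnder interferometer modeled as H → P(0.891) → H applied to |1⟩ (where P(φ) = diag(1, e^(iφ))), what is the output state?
(0.1857 - 0.3889i)|0⟩ + (0.8143 + 0.3889i)|1⟩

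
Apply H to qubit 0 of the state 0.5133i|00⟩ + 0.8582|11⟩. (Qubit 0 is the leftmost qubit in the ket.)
0.363i|00⟩ + 0.6068|01⟩ + 0.363i|10⟩ - 0.6068|11⟩

H on qubit 0 mixes each pair of kets that differ only in qubit 0: amplitudes (a, b) of (|…0…⟩, |…1…⟩) become ((a + b)/√2, (a − b)/√2). Kets absent from the input have amplitude 0.
(|00⟩, |10⟩): (a, b) = (0.5133i, 0) → (0.363i, 0.363i)
(|01⟩, |11⟩): (a, b) = (0, 0.8582) → (0.6068, -0.6068)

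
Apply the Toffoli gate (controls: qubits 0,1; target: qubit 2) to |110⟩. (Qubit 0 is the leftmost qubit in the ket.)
|111⟩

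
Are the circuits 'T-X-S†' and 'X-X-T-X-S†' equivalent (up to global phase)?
Yes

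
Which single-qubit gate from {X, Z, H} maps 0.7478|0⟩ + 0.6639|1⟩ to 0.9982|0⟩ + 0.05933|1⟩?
H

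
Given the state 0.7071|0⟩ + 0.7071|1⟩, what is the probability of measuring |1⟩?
0.5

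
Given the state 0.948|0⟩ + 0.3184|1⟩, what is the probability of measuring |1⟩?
0.1014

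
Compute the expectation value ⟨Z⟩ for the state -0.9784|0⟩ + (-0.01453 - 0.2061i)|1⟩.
0.9146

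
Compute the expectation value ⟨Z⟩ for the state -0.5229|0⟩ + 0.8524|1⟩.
-0.4532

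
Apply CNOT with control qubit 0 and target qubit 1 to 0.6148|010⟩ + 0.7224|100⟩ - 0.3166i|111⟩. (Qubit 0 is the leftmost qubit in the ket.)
0.6148|010⟩ - 0.3166i|101⟩ + 0.7224|110⟩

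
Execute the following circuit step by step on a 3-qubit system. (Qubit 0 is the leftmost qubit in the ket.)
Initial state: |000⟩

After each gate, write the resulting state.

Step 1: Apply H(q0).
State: 1/√2|000⟩ + 1/√2|100⟩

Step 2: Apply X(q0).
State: 1/√2|000⟩ + 1/√2|100⟩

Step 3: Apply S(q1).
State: 1/√2|000⟩ + 1/√2|100⟩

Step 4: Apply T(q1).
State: 1/√2|000⟩ + 1/√2|100⟩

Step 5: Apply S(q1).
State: 1/√2|000⟩ + 1/√2|100⟩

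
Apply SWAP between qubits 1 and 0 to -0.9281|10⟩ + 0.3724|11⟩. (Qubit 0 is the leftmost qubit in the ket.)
-0.9281|01⟩ + 0.3724|11⟩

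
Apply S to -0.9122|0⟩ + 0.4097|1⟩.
-0.9122|0⟩ + 0.4097i|1⟩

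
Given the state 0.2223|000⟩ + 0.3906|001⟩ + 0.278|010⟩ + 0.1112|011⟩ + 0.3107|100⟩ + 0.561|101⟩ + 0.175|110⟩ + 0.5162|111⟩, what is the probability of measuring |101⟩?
0.3147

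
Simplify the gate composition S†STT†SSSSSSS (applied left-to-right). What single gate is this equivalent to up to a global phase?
S†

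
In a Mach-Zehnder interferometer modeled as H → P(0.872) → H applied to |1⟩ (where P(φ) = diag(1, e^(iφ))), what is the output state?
(0.1784 - 0.3828i)|0⟩ + (0.8216 + 0.3828i)|1⟩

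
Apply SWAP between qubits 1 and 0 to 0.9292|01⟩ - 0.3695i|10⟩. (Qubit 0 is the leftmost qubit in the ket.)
-0.3695i|01⟩ + 0.9292|10⟩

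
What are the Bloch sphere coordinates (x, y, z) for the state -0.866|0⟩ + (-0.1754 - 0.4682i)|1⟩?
(0.3038, 0.8109, 0.5)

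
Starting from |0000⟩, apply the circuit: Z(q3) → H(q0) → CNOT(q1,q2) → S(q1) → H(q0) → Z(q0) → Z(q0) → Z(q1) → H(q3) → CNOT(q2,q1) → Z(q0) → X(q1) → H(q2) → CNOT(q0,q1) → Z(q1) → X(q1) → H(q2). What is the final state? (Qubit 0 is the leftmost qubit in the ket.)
-1/√2|0000⟩ - 1/√2|0001⟩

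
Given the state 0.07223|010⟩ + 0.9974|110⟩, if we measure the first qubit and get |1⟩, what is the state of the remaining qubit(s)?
|10⟩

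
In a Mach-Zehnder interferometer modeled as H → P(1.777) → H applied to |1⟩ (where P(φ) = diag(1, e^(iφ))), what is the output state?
(0.6024 - 0.4894i)|0⟩ + (0.3976 + 0.4894i)|1⟩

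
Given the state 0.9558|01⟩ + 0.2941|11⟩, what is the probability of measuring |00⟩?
0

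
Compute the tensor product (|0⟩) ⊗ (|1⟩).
|01⟩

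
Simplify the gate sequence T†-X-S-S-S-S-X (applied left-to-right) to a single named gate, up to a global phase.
T†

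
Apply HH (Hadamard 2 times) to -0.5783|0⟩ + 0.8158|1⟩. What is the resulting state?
-0.5783|0⟩ + 0.8158|1⟩

H² = I, so an even number of Hadamards cancels: H^2 = I and the state is unchanged.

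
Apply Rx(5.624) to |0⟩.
-0.9462|0⟩ - 0.3237i|1⟩

Rx(5.624) = [[cos(θ/2), −i·sin(θ/2)], [−i·sin(θ/2), cos(θ/2)]]; θ = 5.624, cos(θ/2) ≈ -0.946174, sin(θ/2) ≈ 0.323658.
With a = amp(|0⟩) = 1 and b = amp(|1⟩) = 0:
new amp(|0⟩) = (-0.946174)·a + (-0.323658i)·b = -0.9462
new amp(|1⟩) = (-0.323658i)·a + (-0.946174)·b = -0.3237i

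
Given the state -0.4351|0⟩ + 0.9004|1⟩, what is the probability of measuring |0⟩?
0.1893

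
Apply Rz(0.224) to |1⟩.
(0.9937 + 0.1118i)|1⟩

Rz(0.224) = [[e^(−iθ/2), 0], [0, e^(iθ/2)]] with e^(±iθ/2) = cos(θ/2) ± i·sin(θ/2); θ = 0.224, cos(θ/2) ≈ 0.993735, sin(θ/2) ≈ 0.111766.
With a = amp(|0⟩) = 0 and b = amp(|1⟩) = 1:
new amp(|0⟩) = (0.993735 - 0.111766i)·a = 0
new amp(|1⟩) = (0.993735 + 0.111766i)·b = (0.9937 + 0.1118i)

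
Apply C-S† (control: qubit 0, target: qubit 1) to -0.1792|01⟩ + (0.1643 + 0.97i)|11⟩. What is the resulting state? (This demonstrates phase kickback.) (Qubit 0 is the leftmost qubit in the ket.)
-0.1792|01⟩ + (0.97 - 0.1643i)|11⟩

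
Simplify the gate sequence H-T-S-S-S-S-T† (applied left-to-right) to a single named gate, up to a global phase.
H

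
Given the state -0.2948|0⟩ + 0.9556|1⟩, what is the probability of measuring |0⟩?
0.08691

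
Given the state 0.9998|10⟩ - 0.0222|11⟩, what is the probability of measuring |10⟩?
0.9996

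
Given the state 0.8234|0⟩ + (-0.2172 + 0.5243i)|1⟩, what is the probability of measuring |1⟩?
0.3221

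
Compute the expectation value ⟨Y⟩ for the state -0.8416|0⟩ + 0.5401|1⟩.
0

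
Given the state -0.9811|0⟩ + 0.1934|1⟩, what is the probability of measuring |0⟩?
0.9626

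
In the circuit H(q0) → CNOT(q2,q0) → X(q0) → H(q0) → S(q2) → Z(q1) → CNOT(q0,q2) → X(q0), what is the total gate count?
8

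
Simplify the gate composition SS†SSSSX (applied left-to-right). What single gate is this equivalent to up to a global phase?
X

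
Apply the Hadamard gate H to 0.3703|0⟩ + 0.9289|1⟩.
0.9187|0⟩ - 0.395|1⟩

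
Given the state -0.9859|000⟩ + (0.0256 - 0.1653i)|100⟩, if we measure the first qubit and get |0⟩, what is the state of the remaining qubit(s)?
-|00⟩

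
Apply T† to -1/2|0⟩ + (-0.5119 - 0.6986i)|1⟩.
-1/2|0⟩ + (-0.856 - 0.132i)|1⟩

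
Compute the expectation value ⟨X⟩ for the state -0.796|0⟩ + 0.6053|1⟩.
-0.9636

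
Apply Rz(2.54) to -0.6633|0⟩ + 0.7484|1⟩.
(-0.1965 + 0.6335i)|0⟩ + (0.2217 + 0.7148i)|1⟩

Rz(2.54) = [[e^(−iθ/2), 0], [0, e^(iθ/2)]] with e^(±iθ/2) = cos(θ/2) ± i·sin(θ/2); θ = 2.54, cos(θ/2) ≈ 0.296281, sin(θ/2) ≈ 0.955101.
With a = amp(|0⟩) = -0.6633 and b = amp(|1⟩) = 0.7484:
new amp(|0⟩) = (0.296281 - 0.955101i)·a = (-0.1965 + 0.6335i)
new amp(|1⟩) = (0.296281 + 0.955101i)·b = (0.2217 + 0.7148i)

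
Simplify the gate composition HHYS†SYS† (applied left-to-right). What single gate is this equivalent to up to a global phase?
S†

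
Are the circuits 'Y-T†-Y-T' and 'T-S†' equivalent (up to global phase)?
No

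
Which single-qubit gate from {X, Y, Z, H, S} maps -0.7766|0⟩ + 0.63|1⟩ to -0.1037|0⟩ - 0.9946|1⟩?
H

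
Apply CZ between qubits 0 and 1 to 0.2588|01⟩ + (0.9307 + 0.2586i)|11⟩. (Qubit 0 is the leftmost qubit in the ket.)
0.2588|01⟩ + (-0.9307 - 0.2586i)|11⟩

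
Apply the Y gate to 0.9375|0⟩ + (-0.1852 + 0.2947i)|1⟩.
(0.2947 + 0.1852i)|0⟩ + 0.9375i|1⟩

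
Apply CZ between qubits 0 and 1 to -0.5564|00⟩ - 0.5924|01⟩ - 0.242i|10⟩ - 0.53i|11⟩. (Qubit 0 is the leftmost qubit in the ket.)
-0.5564|00⟩ - 0.5924|01⟩ - 0.242i|10⟩ + 0.53i|11⟩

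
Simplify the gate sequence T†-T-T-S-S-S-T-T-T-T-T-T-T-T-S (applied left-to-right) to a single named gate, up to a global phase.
T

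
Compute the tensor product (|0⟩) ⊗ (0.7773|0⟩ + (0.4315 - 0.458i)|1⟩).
0.7773|00⟩ + (0.4315 - 0.458i)|01⟩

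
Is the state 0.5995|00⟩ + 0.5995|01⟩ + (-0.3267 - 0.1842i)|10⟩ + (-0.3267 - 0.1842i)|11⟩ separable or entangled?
Separable

Writing the state as a|00⟩ + b|01⟩ + c|10⟩ + d|11⟩, it is a product state iff ad − bc = 0.
Here (a, b, c, d) = (0.5995, 0.5995, (-0.3267 - 0.1842i), (-0.3267 - 0.1842i)): ad − bc = (0.5995)(-0.3267 - 0.1842i) − (0.5995)(-0.3267 - 0.1842i) = 0, so the state is separable.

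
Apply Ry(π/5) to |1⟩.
-0.309|0⟩ + 0.9511|1⟩

Ry(π/5) = [[cos(θ/2), −sin(θ/2)], [sin(θ/2), cos(θ/2)]]; θ = π/5, cos(θ/2) ≈ 0.951057, sin(θ/2) ≈ 0.309017.
With a = amp(|0⟩) = 0 and b = amp(|1⟩) = 1:
new amp(|0⟩) = (0.951057)·a + (-0.309017)·b = -0.309
new amp(|1⟩) = (0.309017)·a + (0.951057)·b = 0.9511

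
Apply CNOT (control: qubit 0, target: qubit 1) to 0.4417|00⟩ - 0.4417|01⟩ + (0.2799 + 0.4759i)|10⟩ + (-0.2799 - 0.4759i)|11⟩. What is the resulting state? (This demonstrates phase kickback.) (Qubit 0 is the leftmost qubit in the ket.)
0.4417|00⟩ - 0.4417|01⟩ + (-0.2799 - 0.4759i)|10⟩ + (0.2799 + 0.4759i)|11⟩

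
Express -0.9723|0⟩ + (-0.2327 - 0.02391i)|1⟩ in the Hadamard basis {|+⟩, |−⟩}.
(-0.8521 - 0.01691i)|+⟩ + (-0.523 + 0.01691i)|−⟩

With |ψ⟩ = α|0⟩ + β|1⟩, the Hadamard-basis coefficients are ⟨+|ψ⟩ = (α + β)/√2 and ⟨−|ψ⟩ = (α − β)/√2.
Here α = -0.9723, β = (-0.2327 - 0.02391i): (α + β)/√2 = (-0.8521 - 0.01691i), (α − β)/√2 = (-0.523 + 0.01691i).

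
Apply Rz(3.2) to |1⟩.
(-0.0292 + 0.9996i)|1⟩

Rz(3.2) = [[e^(−iθ/2), 0], [0, e^(iθ/2)]] with e^(±iθ/2) = cos(θ/2) ± i·sin(θ/2); θ = 3.2, cos(θ/2) ≈ -0.0291995, sin(θ/2) ≈ 0.999574.
With a = amp(|0⟩) = 0 and b = amp(|1⟩) = 1:
new amp(|0⟩) = (-0.0291995 - 0.999574i)·a = 0
new amp(|1⟩) = (-0.0291995 + 0.999574i)·b = (-0.0292 + 0.9996i)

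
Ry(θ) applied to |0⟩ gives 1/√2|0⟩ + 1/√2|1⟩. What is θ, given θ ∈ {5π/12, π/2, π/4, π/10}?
π/2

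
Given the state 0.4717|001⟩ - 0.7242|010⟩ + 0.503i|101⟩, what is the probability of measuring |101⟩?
0.253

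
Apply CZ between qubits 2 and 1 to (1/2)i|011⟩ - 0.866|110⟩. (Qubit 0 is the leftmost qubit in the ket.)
-(1/2)i|011⟩ - 0.866|110⟩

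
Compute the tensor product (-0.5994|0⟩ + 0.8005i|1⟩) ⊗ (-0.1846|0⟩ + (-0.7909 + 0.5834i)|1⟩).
0.1106|00⟩ + (0.4741 - 0.3497i)|01⟩ - 0.1478i|10⟩ + (-0.467 - 0.6331i)|11⟩

amp(|b₁b₂…⟩) = product of the factor amplitudes for bits b₁, b₂, …; only kets whose every factor amplitude is nonzero survive.
|00⟩: (-0.5994)(-0.1846) = 0.1106
|01⟩: (-0.5994)(-0.7909 + 0.5834i) = (0.4741 - 0.3497i)
|10⟩: (0.8005i)(-0.1846) = -0.1478i
|11⟩: (0.8005i)(-0.7909 + 0.5834i) = (-0.467 - 0.6331i)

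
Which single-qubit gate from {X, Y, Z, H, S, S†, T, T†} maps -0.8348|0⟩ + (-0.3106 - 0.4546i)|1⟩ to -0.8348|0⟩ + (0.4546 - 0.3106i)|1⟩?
S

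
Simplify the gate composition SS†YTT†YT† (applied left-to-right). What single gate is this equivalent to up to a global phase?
T†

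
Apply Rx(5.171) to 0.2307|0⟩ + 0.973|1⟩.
(-0.1959 - 0.5136i)|0⟩ + (-0.8264 - 0.1218i)|1⟩

Rx(5.171) = [[cos(θ/2), −i·sin(θ/2)], [−i·sin(θ/2), cos(θ/2)]]; θ = 5.171, cos(θ/2) ≈ -0.849324, sin(θ/2) ≈ 0.527872.
With a = amp(|0⟩) = 0.2307 and b = amp(|1⟩) = 0.973:
new amp(|0⟩) = (-0.849324)·a + (-0.527872i)·b = (-0.1959 - 0.5136i)
new amp(|1⟩) = (-0.527872i)·a + (-0.849324)·b = (-0.8264 - 0.1218i)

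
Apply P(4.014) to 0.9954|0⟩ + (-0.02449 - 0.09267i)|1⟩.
0.9954|0⟩ + (-0.05523 + 0.07834i)|1⟩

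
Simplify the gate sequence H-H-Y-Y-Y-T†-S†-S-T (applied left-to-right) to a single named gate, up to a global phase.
Y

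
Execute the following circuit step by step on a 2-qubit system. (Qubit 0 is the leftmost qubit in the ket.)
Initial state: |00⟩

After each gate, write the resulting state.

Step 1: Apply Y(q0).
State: i|10⟩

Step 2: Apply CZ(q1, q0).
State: i|10⟩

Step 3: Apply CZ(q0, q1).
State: i|10⟩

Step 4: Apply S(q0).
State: -|10⟩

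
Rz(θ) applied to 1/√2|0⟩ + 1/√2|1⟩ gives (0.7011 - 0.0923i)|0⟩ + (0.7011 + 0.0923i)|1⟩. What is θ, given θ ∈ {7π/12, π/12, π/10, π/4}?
π/12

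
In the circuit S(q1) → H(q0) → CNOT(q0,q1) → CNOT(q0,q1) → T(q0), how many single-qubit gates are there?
3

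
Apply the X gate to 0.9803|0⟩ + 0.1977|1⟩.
0.1977|0⟩ + 0.9803|1⟩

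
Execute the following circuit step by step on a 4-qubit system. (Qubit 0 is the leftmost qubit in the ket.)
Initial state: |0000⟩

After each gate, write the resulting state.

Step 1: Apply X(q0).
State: |1000⟩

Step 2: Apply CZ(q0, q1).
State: |1000⟩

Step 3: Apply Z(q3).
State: |1000⟩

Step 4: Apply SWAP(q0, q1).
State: |0100⟩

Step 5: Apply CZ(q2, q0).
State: |0100⟩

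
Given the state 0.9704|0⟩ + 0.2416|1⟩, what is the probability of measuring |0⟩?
0.9417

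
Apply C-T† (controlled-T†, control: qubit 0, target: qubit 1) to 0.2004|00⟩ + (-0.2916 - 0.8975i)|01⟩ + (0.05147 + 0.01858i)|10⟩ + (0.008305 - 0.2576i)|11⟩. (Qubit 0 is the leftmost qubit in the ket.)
0.2004|00⟩ + (-0.2916 - 0.8975i)|01⟩ + (0.05147 + 0.01858i)|10⟩ + (-0.1763 - 0.188i)|11⟩

C-T† leaves the control-|0⟩ kets |00⟩, |01⟩ unchanged and applies T† to qubit 1 on the control-|1⟩ pair (|10⟩, |11⟩).
T† = [[1, 0], [0, (1/√2 - (1/√2)i)]].
With a = amp(|10⟩) = (0.05147 + 0.01858i) and b = amp(|11⟩) = (0.008305 - 0.2576i):
new amp(|10⟩) = (1)·a = (0.05147 + 0.01858i)
new amp(|11⟩) = (1/√2 - (1/√2)i)·b = (-0.1763 - 0.188i)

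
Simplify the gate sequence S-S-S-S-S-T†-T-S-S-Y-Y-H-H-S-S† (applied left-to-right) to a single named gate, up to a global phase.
S†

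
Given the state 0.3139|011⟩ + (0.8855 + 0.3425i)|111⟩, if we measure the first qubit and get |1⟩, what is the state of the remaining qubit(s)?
(0.9327 + 0.3607i)|11⟩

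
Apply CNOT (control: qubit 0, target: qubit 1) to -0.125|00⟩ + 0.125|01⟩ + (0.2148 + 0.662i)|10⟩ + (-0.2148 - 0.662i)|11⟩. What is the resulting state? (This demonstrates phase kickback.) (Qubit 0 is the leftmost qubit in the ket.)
-0.125|00⟩ + 0.125|01⟩ + (-0.2148 - 0.662i)|10⟩ + (0.2148 + 0.662i)|11⟩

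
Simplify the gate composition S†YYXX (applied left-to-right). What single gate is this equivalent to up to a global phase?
S†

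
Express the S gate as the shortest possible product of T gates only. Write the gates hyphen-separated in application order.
T-T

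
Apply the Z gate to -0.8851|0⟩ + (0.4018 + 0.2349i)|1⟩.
-0.8851|0⟩ + (-0.4018 - 0.2349i)|1⟩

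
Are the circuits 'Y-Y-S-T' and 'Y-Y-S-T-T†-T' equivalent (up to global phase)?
Yes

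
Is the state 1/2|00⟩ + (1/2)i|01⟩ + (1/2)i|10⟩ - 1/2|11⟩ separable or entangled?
Separable

Writing the state as a|00⟩ + b|01⟩ + c|10⟩ + d|11⟩, it is a product state iff ad − bc = 0.
Here (a, b, c, d) = (1/2, (1/2)i, (1/2)i, -1/2): ad − bc = (1/2)(-1/2) − ((1/2)i)((1/2)i) = 0, so the state is separable.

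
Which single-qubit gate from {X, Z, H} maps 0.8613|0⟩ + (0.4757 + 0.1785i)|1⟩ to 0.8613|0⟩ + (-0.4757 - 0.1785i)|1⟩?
Z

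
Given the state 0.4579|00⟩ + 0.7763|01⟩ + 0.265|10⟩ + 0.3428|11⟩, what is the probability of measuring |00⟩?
0.2097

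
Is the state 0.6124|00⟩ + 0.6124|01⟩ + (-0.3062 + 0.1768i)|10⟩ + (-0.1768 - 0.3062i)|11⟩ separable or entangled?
Entangled

Writing the state as a|00⟩ + b|01⟩ + c|10⟩ + d|11⟩, it is a product state iff ad − bc = 0.
Here (a, b, c, d) = (0.6124, 0.6124, (-0.3062 + 0.1768i), (-0.1768 - 0.3062i)): ad − bc = (0.6124)(-0.1768 - 0.3062i) − (0.6124)(-0.3062 + 0.1768i) = (0.07924 - 0.2958i) ≠ 0, so the state is entangled.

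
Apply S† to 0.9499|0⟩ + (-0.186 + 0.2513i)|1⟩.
0.9499|0⟩ + (0.2513 + 0.186i)|1⟩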